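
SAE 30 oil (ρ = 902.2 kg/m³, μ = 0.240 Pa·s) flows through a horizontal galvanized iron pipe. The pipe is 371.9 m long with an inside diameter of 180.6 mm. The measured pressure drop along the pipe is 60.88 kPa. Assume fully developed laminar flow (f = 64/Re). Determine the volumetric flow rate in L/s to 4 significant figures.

Q ≈ 17.81 L/s

For laminar flow, f = 64/Re with Re = ρVD/μ, so Darcy-Weisbach reduces to ΔP = 32μLV/D². Solving for V: V = ΔP·D²/(32μL) = 6.088e+04·(0.1806)²/(32·0.24·371.9) = 0.6952 m/s.
Check: Re = ρVD/μ = 902.2·0.6952·0.1806/0.24 = 472 < 2300, so the laminar assumption holds.
Q = V·A = 0.6952·(π/4·0.1806²) = 0.01781 m³/s = 17.81 L/s.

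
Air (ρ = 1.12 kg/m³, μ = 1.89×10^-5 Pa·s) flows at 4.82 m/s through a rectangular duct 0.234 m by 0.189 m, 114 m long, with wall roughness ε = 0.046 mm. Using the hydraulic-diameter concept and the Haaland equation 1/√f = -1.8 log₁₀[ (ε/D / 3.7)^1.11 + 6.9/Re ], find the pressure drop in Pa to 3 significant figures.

ΔP ≈ 146 Pa

Hydraulic diameter D_h = 4A/P = 4·(0.234·0.189)/(2·(0.234+0.189)) = 0.1769/0.846 = 0.2091 m.
Re = ρVD_h/μ = 1.12·4.82·0.2091/1.89e-05 = 5.973e+04.
ε/D_h = 4.6e-05/0.2091 = 0.00022; Haaland gives 1/√f = -1.8 log₁₀[2.04e-05+0.000116] = 6.96, so f = 0.02064.
ΔP = f(L/D_h)(ρV²/2) = 0.02064·114/0.2091·13.01 = 146.4 Pa.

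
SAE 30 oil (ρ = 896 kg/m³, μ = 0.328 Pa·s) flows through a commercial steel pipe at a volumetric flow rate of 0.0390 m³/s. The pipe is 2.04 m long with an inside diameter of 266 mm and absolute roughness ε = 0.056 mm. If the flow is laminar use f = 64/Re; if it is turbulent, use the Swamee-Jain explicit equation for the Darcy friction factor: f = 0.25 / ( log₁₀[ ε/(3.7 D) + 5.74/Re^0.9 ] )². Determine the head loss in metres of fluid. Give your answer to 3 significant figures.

h_f ≈ 0.0242 m

Cross-sectional area A = πD²/4 = π(0.266)²/4 = 0.05557 m²; mean velocity V = Q/A = 0.039/0.05557 = 0.7018 m/s.
Reynolds number Re = ρVD/μ = 896 · 0.7018 · 0.266 / 0.328 = 509.9.
Re < 2300 → laminar flow, so f = 64/Re = 64/509.9 = 0.1255 (the turbulent correlation is not needed).
Darcy-Weisbach: ΔP = f(L/D)(ρV²/2) = 0.1255·(2.04/0.266)·(896·0.7018²/2) = 0.1255·7.669·220.6 = 212.4 Pa.
Head loss h_f = ΔP/(ρg) = 212.4/(896·9.81) = 0.0242 m.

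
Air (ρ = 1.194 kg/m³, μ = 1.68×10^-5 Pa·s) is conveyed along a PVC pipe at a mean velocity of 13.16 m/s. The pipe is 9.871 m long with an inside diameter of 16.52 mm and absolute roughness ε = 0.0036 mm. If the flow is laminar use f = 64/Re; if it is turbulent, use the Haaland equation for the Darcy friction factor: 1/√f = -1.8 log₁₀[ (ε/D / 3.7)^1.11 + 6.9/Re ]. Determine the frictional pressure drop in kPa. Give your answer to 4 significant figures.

ΔP ≈ 1.719 kPa

Reynolds number Re = ρVD/μ = 1.194 · 13.16 · 0.01652 / 1.68e-05 = 1.545e+04.
Re > 4000 → turbulent. Relative roughness ε/D = 3.6e-06/0.01652 = 0.000218. Haaland: 1/√f = -1.8 log₁₀[(0.000218/3.7)^1.11 + 6.9/1.545e+04] = -1.8 log₁₀[2.02e-05 + 0.000447] = 5.996, so f = 0.02782.
Darcy-Weisbach: ΔP = f(L/D)(ρV²/2) = 0.02782·(9.871/0.01652)·(1.194·13.16²/2) = 0.02782·597.5·103.4 = 1719 Pa.
ΔP = 1719 Pa = 1.719 kPa.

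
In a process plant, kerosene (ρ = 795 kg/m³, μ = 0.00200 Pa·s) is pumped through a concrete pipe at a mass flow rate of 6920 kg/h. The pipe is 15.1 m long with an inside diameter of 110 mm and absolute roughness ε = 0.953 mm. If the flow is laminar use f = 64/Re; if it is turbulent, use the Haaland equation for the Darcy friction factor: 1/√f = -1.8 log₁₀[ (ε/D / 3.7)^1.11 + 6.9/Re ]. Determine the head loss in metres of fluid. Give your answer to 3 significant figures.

h_f ≈ 0.0186 m

ṁ = 6920 kg/h = 6920/3600 = 1.922 kg/s.
A = πD²/4 = π(0.11)²/4 = 0.009503 m²; mean velocity V = ṁ/(ρA) = 1.922/(795 · 0.009503) = 0.2544 m/s.
Reynolds number Re = ρVD/μ = 795 · 0.2544 · 0.11 / 0.002 = 1.112e+04.
Re > 4000 → turbulent. Relative roughness ε/D = 0.000953/0.11 = 0.00866. Haaland: 1/√f = -1.8 log₁₀[(0.00866/3.7)^1.11 + 6.9/1.112e+04] = -1.8 log₁₀[0.0012 + 0.00062] = 4.931, so f = 0.04113.
Darcy-Weisbach: ΔP = f(L/D)(ρV²/2) = 0.04113·(15.1/0.11)·(795·0.2544²/2) = 0.04113·137.3·25.73 = 145.3 Pa.
Head loss h_f = ΔP/(ρg) = 145.3/(795·9.81) = 0.0186 m.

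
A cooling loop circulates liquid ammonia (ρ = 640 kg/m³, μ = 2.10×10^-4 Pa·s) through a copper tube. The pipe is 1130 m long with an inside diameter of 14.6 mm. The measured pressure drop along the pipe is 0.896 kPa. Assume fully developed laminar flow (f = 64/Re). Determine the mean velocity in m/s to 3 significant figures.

For laminar flow, f = 64/Re with Re = ρVD/μ, so Darcy-Weisbach reduces to ΔP = 32μLV/D². Solving for V: V = ΔP·D²/(32μL) = 896·(0.0146)²/(32·0.00021·1130) = 0.02515 m/s.
Check: Re = ρVD/μ = 640·0.02515·0.0146/0.00021 = 1119 < 2300, so the laminar assumption holds.

V ≈ 0.0252 m/s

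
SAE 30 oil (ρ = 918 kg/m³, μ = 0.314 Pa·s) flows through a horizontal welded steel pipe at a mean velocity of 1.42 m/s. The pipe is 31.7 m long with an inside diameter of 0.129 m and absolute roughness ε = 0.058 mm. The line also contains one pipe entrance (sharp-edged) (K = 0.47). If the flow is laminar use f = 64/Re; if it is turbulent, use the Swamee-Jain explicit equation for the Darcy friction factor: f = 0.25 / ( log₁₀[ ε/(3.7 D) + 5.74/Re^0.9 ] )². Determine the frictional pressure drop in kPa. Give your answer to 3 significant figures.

ΔP ≈ 27.6 kPa

Reynolds number Re = ρVD/μ = 918 · 1.42 · 0.129 / 0.314 = 535.5.
Re < 2300 → laminar flow, so f = 64/Re = 64/535.5 = 0.1195 (the turbulent correlation is not needed).
Total minor-loss coefficient ΣK = 1·0.47 = 0.47.
ΔP = [f·L/D + ΣK]·(ρV²/2) = [0.1195·31.7/0.129 + 0.47]·(918·1.42²/2) = [29.37 + 0.47]·925.5 = 2.761e+04 Pa.
ΔP = 2.761e+04 Pa = 27.6 kPa.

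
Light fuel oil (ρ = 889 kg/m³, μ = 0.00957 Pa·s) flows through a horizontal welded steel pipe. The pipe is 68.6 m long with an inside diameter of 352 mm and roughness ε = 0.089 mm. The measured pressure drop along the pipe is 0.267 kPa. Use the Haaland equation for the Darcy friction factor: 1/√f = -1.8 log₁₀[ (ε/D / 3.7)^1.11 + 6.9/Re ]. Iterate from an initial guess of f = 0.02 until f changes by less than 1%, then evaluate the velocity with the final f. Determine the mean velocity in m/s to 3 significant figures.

V ≈ 0.316 m/s

Rearranging Darcy-Weisbach: V = √(2·ΔP·D/(f·L·ρ)). With ε/D = 8.9e-05/0.352 = 0.000253, iterate starting from f = 0.02:
  f = 0.02 → V = √(2·267·0.352/(0.02·68.6·889)) = 0.3926 m/s; Re = ρVD/μ = 1.284e+04; f → 0.02921
  f = 0.02921 → V = 0.3249 m/s; Re = 1.062e+04; f → 0.03068
  f = 0.03068 → V = 0.317 m/s; Re = 1.036e+04; f → 0.03088
Converged (Δf/f < 1%). With the final f = 0.03088: V = √(2·267·0.352/(0.03088·68.6·889)) = 0.3159 m/s.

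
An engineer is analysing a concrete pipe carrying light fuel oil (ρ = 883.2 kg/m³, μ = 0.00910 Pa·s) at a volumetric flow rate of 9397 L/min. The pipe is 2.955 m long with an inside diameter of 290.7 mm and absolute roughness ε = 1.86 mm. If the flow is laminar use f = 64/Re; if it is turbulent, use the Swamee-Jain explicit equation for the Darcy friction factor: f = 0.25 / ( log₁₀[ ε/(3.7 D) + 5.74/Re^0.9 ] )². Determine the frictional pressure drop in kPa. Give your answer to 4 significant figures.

ΔP ≈ 0.8566 kPa

Q = 9397 L/min = 9397/60000 = 0.1566 m³/s.
Cross-sectional area A = πD²/4 = π(0.2907)²/4 = 0.06637 m²; mean velocity V = Q/A = 0.1566/0.06637 = 2.36 m/s.
Reynolds number Re = ρVD/μ = 883.2 · 2.36 · 0.2907 / 0.0091 = 6.658e+04.
Re > 4000 → turbulent. Relative roughness ε/D = 0.00186/0.2907 = 0.0064. Swamee-Jain: f = 0.25/(log₁₀[0.0064/3.7 + 5.74/6.658e+04^0.9])² = 0.25/(log₁₀[0.00173 + 0.000262])² = 0.25/(-2.701)² = 0.03427.
Darcy-Weisbach: ΔP = f(L/D)(ρV²/2) = 0.03427·(2.955/0.2907)·(883.2·2.36²/2) = 0.03427·10.17·2459 = 856.6 Pa.
ΔP = 856.6 Pa = 0.8566 kPa.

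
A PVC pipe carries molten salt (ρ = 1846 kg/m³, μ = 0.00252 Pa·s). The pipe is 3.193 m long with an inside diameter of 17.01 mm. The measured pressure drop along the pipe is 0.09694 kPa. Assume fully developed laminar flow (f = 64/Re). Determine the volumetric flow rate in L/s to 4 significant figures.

Q ≈ 0.02475 L/s

For laminar flow, f = 64/Re with Re = ρVD/μ, so Darcy-Weisbach reduces to ΔP = 32μLV/D². Solving for V: V = ΔP·D²/(32μL) = 96.94·(0.01701)²/(32·0.00252·3.193) = 0.1089 m/s.
Check: Re = ρVD/μ = 1846·0.1089·0.01701/0.00252 = 1357 < 2300, so the laminar assumption holds.
Q = V·A = 0.1089·(π/4·0.01701²) = 2.475e-05 m³/s = 0.02475 L/s.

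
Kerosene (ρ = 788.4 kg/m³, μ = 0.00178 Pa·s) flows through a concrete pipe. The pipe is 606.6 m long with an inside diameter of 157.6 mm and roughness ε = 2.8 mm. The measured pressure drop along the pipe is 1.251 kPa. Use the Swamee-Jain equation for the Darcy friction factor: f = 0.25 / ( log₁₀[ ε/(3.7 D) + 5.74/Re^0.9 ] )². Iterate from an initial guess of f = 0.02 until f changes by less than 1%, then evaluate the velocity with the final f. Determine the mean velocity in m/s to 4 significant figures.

V ≈ 0.1259 m/s

Rearranging Darcy-Weisbach: V = √(2·ΔP·D/(f·L·ρ)). With ε/D = 0.0028/0.1576 = 0.0178, iterate starting from f = 0.02:
  f = 0.02 → V = √(2·1251·0.1576/(0.02·606.6·788.4)) = 0.203 m/s; Re = ρVD/μ = 1.417e+04; f → 0.05016
  f = 0.05016 → V = 0.1282 m/s; Re = 8949; f → 0.05193
  f = 0.05193 → V = 0.126 m/s; Re = 8796; f → 0.05201
Converged (Δf/f < 1%). With the final f = 0.05201: V = √(2·1251·0.1576/(0.05201·606.6·788.4)) = 0.1259 m/s.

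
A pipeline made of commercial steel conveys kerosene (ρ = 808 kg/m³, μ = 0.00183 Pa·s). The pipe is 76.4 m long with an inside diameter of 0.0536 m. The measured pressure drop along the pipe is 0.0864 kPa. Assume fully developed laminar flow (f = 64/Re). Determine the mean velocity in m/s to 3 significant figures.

V ≈ 0.0555 m/s

For laminar flow, f = 64/Re with Re = ρVD/μ, so Darcy-Weisbach reduces to ΔP = 32μLV/D². Solving for V: V = ΔP·D²/(32μL) = 86.4·(0.0536)²/(32·0.00183·76.4) = 0.05548 m/s.
Check: Re = ρVD/μ = 808·0.05548·0.0536/0.00183 = 1313 < 2300, so the laminar assumption holds.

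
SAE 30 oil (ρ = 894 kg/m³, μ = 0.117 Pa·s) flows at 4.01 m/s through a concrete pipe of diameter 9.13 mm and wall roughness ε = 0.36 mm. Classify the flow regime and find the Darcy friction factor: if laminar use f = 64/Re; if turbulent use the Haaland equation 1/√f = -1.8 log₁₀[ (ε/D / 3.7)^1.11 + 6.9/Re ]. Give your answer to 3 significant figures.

Re = ρVD/μ = 894·4.01·0.00913/0.117 = 279.7.
Re < 2300 → laminar, so f = 64/Re = 0.2288 (roughness is irrelevant in laminar flow).

f ≈ 0.229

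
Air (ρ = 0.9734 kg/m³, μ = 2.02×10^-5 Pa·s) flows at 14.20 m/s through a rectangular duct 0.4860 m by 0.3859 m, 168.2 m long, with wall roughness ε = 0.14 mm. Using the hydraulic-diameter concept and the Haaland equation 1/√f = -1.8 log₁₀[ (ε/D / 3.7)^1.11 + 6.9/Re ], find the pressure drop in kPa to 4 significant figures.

Hydraulic diameter D_h = 4A/P = 4·(0.486·0.3859)/(2·(0.486+0.3859)) = 0.7502/1.744 = 0.4302 m.
Re = ρVD_h/μ = 0.9734·14.2·0.4302/2.02e-05 = 2.944e+05.
ε/D_h = 0.00014/0.4302 = 0.000325; Haaland gives 1/√f = -1.8 log₁₀[3.15e-05+2.34e-05] = 7.668, so f = 0.01701.
ΔP = f(L/D_h)(ρV²/2) = 0.01701·168.2/0.4302·98.14 = 652.5 Pa.
ΔP = 0.6525 kPa.

ΔP ≈ 0.6525 kPa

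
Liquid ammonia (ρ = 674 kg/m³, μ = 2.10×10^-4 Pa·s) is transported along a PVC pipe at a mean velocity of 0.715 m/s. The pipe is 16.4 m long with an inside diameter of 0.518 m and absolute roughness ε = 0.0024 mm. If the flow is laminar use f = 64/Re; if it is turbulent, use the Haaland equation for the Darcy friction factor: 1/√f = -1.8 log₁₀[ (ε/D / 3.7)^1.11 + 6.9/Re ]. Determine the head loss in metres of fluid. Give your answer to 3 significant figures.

Reynolds number Re = ρVD/μ = 674 · 0.715 · 0.518 / 0.00021 = 1.189e+06.
Re > 4000 → turbulent. Relative roughness ε/D = 2.4e-06/0.518 = 4.63e-06. Haaland: 1/√f = -1.8 log₁₀[(4.63e-06/3.7)^1.11 + 6.9/1.189e+06] = -1.8 log₁₀[2.81e-07 + 5.8e-06] = 9.388, so f = 0.01135.
Darcy-Weisbach: ΔP = f(L/D)(ρV²/2) = 0.01135·(16.4/0.518)·(674·0.715²/2) = 0.01135·31.66·172.3 = 61.88 Pa.
Head loss h_f = ΔP/(ρg) = 61.88/(674·9.81) = 0.00936 m.

h_f ≈ 0.00936 m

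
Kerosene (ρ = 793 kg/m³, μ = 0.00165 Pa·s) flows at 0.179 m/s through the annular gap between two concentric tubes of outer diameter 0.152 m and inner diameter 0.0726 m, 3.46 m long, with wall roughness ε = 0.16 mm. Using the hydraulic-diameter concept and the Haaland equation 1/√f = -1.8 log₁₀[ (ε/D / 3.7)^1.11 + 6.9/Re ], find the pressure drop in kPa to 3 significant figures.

ΔP ≈ 0.0203 kPa

Hydraulic diameter D_h = 4A/P = D_o - D_i = 0.152 - 0.0726 = 0.0794 m.
Re = ρVD_h/μ = 793·0.179·0.0794/0.00165 = 6831.
ε/D_h = 0.00016/0.0794 = 0.00202; Haaland gives 1/√f = -1.8 log₁₀[0.000238+0.00101] = 5.227, so f = 0.03661.
ΔP = f(L/D_h)(ρV²/2) = 0.03661·3.46/0.0794·12.7 = 20.27 Pa.
ΔP = 0.0203 kPa.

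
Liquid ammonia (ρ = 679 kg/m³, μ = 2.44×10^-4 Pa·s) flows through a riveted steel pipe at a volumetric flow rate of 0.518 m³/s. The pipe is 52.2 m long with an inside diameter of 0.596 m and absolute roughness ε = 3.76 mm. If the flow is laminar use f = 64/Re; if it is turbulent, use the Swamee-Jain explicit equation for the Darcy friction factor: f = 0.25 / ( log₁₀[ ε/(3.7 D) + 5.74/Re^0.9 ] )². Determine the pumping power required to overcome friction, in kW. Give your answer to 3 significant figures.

Cross-sectional area A = πD²/4 = π(0.596)²/4 = 0.279 m²; mean velocity V = Q/A = 0.518/0.279 = 1.857 m/s.
Reynolds number Re = ρVD/μ = 679 · 1.857 · 0.596 / 0.000244 = 3.079e+06.
Re > 4000 → turbulent. Relative roughness ε/D = 0.00376/0.596 = 0.00631. Swamee-Jain: f = 0.25/(log₁₀[0.00631/3.7 + 5.74/3.079e+06^0.9])² = 0.25/(log₁₀[0.00171 + 8.3e-06])² = 0.25/(-2.766)² = 0.03267.
Darcy-Weisbach: ΔP = f(L/D)(ρV²/2) = 0.03267·(52.2/0.596)·(679·1.857²/2) = 0.03267·87.58·1170 = 3349 Pa.
Pumping power P = QΔP = 0.518·3349 = 1735 W = 1.73 kW.

P ≈ 1.73 kW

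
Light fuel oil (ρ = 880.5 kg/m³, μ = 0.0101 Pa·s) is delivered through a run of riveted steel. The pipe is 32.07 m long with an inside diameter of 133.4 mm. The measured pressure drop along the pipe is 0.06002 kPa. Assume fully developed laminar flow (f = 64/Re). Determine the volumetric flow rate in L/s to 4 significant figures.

For laminar flow, f = 64/Re with Re = ρVD/μ, so Darcy-Weisbach reduces to ΔP = 32μLV/D². Solving for V: V = ΔP·D²/(32μL) = 60.02·(0.1334)²/(32·0.0101·32.07) = 0.103 m/s.
Check: Re = ρVD/μ = 880.5·0.103·0.1334/0.0101 = 1198 < 2300, so the laminar assumption holds.
Q = V·A = 0.103·(π/4·0.1334²) = 0.00144 m³/s = 1.440 L/s.

Q ≈ 1.440 L/s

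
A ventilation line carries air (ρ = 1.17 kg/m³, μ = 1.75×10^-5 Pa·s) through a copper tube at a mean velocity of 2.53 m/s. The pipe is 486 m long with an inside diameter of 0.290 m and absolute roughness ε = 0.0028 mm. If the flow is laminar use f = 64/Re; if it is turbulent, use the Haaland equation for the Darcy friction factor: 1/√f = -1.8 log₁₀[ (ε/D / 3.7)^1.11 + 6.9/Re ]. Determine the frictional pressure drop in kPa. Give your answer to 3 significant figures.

Reynolds number Re = ρVD/μ = 1.17 · 2.53 · 0.29 / 1.75e-05 = 4.905e+04.
Re > 4000 → turbulent. Relative roughness ε/D = 2.8e-06/0.29 = 9.66e-06. Haaland: 1/√f = -1.8 log₁₀[(9.66e-06/3.7)^1.11 + 6.9/4.905e+04] = -1.8 log₁₀[6.34e-07 + 0.000141] = 6.93, so f = 0.02082.
Darcy-Weisbach: ΔP = f(L/D)(ρV²/2) = 0.02082·(486/0.29)·(1.17·2.53²/2) = 0.02082·1676·3.745 = 130.7 Pa.
ΔP = 130.7 Pa = 0.131 kPa.

ΔP ≈ 0.131 kPa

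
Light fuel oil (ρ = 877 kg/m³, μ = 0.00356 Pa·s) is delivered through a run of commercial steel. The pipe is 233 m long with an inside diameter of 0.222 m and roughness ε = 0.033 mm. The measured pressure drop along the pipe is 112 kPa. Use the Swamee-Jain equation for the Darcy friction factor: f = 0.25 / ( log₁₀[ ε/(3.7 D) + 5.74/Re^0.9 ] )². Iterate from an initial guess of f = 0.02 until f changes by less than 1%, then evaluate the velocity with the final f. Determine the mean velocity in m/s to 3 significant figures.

V ≈ 3.82 m/s

Rearranging Darcy-Weisbach: V = √(2·ΔP·D/(f·L·ρ)). With ε/D = 3.3e-05/0.222 = 0.000149, iterate starting from f = 0.02:
  f = 0.02 → V = √(2·1.12e+05·0.222/(0.02·233·877)) = 3.488 m/s; Re = ρVD/μ = 1.908e+05; f → 0.01688
  f = 0.01688 → V = 3.797 m/s; Re = 2.077e+05; f → 0.01667
  f = 0.01667 → V = 3.82 m/s; Re = 2.089e+05; f → 0.01666
Converged (Δf/f < 1%). With the final f = 0.01666: V = √(2·1.12e+05·0.222/(0.01666·233·877)) = 3.822 m/s.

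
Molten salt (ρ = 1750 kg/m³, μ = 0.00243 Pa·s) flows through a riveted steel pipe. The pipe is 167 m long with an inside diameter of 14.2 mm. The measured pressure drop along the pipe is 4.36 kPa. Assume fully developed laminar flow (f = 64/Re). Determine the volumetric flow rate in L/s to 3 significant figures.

For laminar flow, f = 64/Re with Re = ρVD/μ, so Darcy-Weisbach reduces to ΔP = 32μLV/D². Solving for V: V = ΔP·D²/(32μL) = 4360·(0.0142)²/(32·0.00243·167) = 0.0677 m/s.
Check: Re = ρVD/μ = 1750·0.0677·0.0142/0.00243 = 692.3 < 2300, so the laminar assumption holds.
Q = V·A = 0.0677·(π/4·0.0142²) = 1.072e-05 m³/s = 0.0107 L/s.

Q ≈ 0.0107 L/s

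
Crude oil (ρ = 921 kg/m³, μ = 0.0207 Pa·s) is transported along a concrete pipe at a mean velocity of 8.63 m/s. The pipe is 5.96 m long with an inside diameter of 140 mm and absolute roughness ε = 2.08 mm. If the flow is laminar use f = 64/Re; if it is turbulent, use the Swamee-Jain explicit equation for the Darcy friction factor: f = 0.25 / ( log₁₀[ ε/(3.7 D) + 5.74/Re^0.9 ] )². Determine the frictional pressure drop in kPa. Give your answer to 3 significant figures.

Reynolds number Re = ρVD/μ = 921 · 8.63 · 0.14 / 0.0207 = 5.376e+04.
Re > 4000 → turbulent. Relative roughness ε/D = 0.00208/0.14 = 0.0149. Swamee-Jain: f = 0.25/(log₁₀[0.0149/3.7 + 5.74/5.376e+04^0.9])² = 0.25/(log₁₀[0.00402 + 0.000317])² = 0.25/(-2.363)² = 0.04476.
Darcy-Weisbach: ΔP = f(L/D)(ρV²/2) = 0.04476·(5.96/0.14)·(921·8.63²/2) = 0.04476·42.57·3.43e+04 = 6.536e+04 Pa.
ΔP = 6.536e+04 Pa = 65.4 kPa.

ΔP ≈ 65.4 kPa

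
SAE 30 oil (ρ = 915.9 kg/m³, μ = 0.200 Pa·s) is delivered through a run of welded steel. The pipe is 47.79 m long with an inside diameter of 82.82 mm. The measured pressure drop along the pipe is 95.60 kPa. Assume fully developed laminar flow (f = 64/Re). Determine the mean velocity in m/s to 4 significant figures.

V ≈ 2.144 m/s

For laminar flow, f = 64/Re with Re = ρVD/μ, so Darcy-Weisbach reduces to ΔP = 32μLV/D². Solving for V: V = ΔP·D²/(32μL) = 9.56e+04·(0.08282)²/(32·0.2·47.79) = 2.144 m/s.
Check: Re = ρVD/μ = 915.9·2.144·0.08282/0.2 = 813.1 < 2300, so the laminar assumption holds.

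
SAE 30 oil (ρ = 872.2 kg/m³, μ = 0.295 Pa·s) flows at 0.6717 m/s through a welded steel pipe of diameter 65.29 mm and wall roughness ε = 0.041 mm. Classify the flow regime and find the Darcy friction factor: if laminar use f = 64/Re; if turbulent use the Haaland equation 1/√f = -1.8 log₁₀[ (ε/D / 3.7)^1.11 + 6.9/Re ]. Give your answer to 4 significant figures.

f ≈ 0.4936

Re = ρVD/μ = 872.2·0.6717·0.06529/0.295 = 129.7.
Re < 2300 → laminar, so f = 64/Re = 0.4936 (roughness is irrelevant in laminar flow).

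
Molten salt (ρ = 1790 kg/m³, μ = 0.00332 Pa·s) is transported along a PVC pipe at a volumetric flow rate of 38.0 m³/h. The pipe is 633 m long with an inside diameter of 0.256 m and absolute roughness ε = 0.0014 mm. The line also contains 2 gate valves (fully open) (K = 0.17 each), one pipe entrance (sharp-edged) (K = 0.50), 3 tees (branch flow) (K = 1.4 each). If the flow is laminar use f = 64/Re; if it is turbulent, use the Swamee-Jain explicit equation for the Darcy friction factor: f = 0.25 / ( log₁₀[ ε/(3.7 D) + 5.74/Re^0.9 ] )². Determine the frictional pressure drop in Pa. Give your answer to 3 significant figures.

Q = 38.0 m³/h = 38.0/3600 = 0.01056 m³/s.
Cross-sectional area A = πD²/4 = π(0.256)²/4 = 0.05147 m²; mean velocity V = Q/A = 0.01056/0.05147 = 0.2051 m/s.
Reynolds number Re = ρVD/μ = 1790 · 0.2051 · 0.256 / 0.00332 = 2.831e+04.
Re > 4000 → turbulent. Relative roughness ε/D = 1.4e-06/0.256 = 5.47e-06. Swamee-Jain: f = 0.25/(log₁₀[5.47e-06/3.7 + 5.74/2.831e+04^0.9])² = 0.25/(log₁₀[1.48e-06 + 0.000565])² = 0.25/(-3.247)² = 0.02372.
Total minor-loss coefficient ΣK = 2·0.17 + 1·0.5 + 3·1.4 = 5.04.
ΔP = [f·L/D + ΣK]·(ρV²/2) = [0.02372·633/0.256 + 5.04]·(1790·0.2051²/2) = [58.65 + 5.04]·37.64 = 2397 Pa.

ΔP ≈ 2400 Pa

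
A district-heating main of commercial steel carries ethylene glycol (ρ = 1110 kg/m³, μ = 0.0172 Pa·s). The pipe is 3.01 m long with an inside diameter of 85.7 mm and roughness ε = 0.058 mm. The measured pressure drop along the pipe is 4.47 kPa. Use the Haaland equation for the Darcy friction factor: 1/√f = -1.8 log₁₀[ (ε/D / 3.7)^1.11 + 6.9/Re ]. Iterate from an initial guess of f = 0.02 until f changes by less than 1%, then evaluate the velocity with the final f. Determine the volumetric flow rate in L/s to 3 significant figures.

Q ≈ 16.4 L/s

Rearranging Darcy-Weisbach: V = √(2·ΔP·D/(f·L·ρ)). With ε/D = 5.8e-05/0.0857 = 0.000677, iterate starting from f = 0.02:
  f = 0.02 → V = √(2·4470·0.0857/(0.02·3.01·1110)) = 3.386 m/s; Re = ρVD/μ = 1.873e+04; f → 0.02739
  f = 0.02739 → V = 2.894 m/s; Re = 1.6e+04; f → 0.02836
  f = 0.02836 → V = 2.844 m/s; Re = 1.573e+04; f → 0.02847
Converged (Δf/f < 1%). With the final f = 0.02847: V = √(2·4470·0.0857/(0.02847·3.01·1110)) = 2.838 m/s.
Q = V·A = 2.838·(π/4·0.0857²) = 0.01637 m³/s = 16.4 L/s.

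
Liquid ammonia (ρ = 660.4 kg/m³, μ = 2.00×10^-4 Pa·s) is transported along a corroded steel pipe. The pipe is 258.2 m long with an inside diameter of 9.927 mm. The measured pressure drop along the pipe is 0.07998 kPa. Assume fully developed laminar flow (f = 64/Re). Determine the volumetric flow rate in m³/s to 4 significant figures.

For laminar flow, f = 64/Re with Re = ρVD/μ, so Darcy-Weisbach reduces to ΔP = 32μLV/D². Solving for V: V = ΔP·D²/(32μL) = 79.98·(0.009927)²/(32·0.0002·258.2) = 0.00477 m/s.
Check: Re = ρVD/μ = 660.4·0.00477·0.009927/0.0002 = 156.3 < 2300, so the laminar assumption holds.
Q = V·A = 0.00477·(π/4·0.009927²) = 3.692e-07 m³/s = 3.692×10^-7 m³/s.

Q ≈ 3.692×10^-7 m³/s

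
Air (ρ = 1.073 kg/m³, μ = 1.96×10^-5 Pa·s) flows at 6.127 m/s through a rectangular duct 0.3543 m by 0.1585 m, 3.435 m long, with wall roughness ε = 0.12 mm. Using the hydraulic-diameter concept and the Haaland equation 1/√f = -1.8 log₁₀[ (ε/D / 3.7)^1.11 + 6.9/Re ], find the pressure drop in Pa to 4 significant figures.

ΔP ≈ 6.668 Pa

Hydraulic diameter D_h = 4A/P = 4·(0.3543·0.1585)/(2·(0.3543+0.1585)) = 0.2246/1.026 = 0.219 m.
Re = ρVD_h/μ = 1.073·6.127·0.219/1.96e-05 = 7.346e+04.
ε/D_h = 0.00012/0.219 = 0.000548; Haaland gives 1/√f = -1.8 log₁₀[5.61e-05+9.39e-05] = 6.883, so f = 0.02111.
ΔP = f(L/D_h)(ρV²/2) = 0.02111·3.435/0.219·20.14 = 6.668 Pa.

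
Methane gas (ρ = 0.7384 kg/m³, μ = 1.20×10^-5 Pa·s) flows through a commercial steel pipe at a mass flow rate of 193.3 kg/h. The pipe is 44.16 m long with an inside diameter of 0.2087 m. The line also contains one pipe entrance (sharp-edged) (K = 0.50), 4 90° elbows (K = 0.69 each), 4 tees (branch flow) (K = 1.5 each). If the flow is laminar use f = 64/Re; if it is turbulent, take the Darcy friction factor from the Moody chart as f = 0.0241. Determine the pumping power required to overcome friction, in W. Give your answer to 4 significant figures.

P ≈ 1.742 W

ṁ = 193.3 kg/h = 193.3/3600 = 0.05369 kg/s.
A = πD²/4 = π(0.2087)²/4 = 0.03421 m²; mean velocity V = ṁ/(ρA) = 0.05369/(0.7384 · 0.03421) = 2.126 m/s.
Reynolds number Re = ρVD/μ = 0.7384 · 2.126 · 0.2087 / 1.2e-05 = 2.73e+04.
Re > 4000 → turbulent; use the Moody-chart value f = 0.0241.
Total minor-loss coefficient ΣK = 1·0.5 + 4·0.69 + 4·1.5 = 9.26.
ΔP = [f·L/D + ΣK]·(ρV²/2) = [0.0241·44.16/0.2087 + 9.26]·(0.7384·2.126²/2) = [5.099 + 9.26]·1.668 = 23.96 Pa.
Q = ṁ/ρ = 0.05369/0.7384 = 0.07272 m³/s.
Pumping power P = QΔP = 0.07272·23.96 = 1.7420 W = 1.742 W.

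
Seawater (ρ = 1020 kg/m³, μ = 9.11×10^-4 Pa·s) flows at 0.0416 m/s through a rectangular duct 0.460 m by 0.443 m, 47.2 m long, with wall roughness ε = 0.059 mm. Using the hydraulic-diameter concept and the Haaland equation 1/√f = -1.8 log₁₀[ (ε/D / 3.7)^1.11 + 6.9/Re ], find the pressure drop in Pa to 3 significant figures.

Hydraulic diameter D_h = 4A/P = 4·(0.46·0.443)/(2·(0.46+0.443)) = 0.8151/1.806 = 0.4513 m.
Re = ρVD_h/μ = 1020·0.0416·0.4513/0.000911 = 2.102e+04.
ε/D_h = 5.9e-05/0.4513 = 0.000131; Haaland gives 1/√f = -1.8 log₁₀[1.14e-05+0.000328] = 6.244, so f = 0.02565.
ΔP = f(L/D_h)(ρV²/2) = 0.02565·47.2/0.4513·0.8826 = 2.367 Pa.

ΔP ≈ 2.37 Pa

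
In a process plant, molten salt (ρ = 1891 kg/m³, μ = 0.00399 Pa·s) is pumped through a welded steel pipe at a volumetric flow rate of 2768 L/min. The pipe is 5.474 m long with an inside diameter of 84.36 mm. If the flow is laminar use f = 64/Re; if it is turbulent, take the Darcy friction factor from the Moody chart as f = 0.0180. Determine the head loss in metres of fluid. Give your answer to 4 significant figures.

h_f ≈ 4.056 m

Q = 2768 L/min = 2768/60000 = 0.04613 m³/s.
Cross-sectional area A = πD²/4 = π(0.08436)²/4 = 0.005589 m²; mean velocity V = Q/A = 0.04613/0.005589 = 8.254 m/s.
Reynolds number Re = ρVD/μ = 1891 · 8.254 · 0.08436 / 0.00399 = 3.3e+05.
Re > 4000 → turbulent; use the Moody-chart value f = 0.0180.
Darcy-Weisbach: ΔP = f(L/D)(ρV²/2) = 0.018·(5.474/0.08436)·(1891·8.254²/2) = 0.018·64.89·6.441e+04 = 7.523e+04 Pa.
Head loss h_f = ΔP/(ρg) = 7.523e+04/(1891·9.81) = 4.056 m.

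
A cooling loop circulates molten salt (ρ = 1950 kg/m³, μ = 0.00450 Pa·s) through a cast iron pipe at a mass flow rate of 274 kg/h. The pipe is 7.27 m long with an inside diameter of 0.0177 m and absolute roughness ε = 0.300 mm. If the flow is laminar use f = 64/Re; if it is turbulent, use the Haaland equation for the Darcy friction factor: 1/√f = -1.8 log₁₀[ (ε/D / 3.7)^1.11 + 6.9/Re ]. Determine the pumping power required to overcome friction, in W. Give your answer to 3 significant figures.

ṁ = 274 kg/h = 274/3600 = 0.07611 kg/s.
A = πD²/4 = π(0.0177)²/4 = 0.0002461 m²; mean velocity V = ṁ/(ρA) = 0.07611/(1950 · 0.0002461) = 0.1586 m/s.
Reynolds number Re = ρVD/μ = 1950 · 0.1586 · 0.0177 / 0.0045 = 1217.
Re < 2300 → laminar flow, so f = 64/Re = 64/1217 = 0.0526 (the turbulent correlation is not needed).
Darcy-Weisbach: ΔP = f(L/D)(ρV²/2) = 0.0526·(7.27/0.0177)·(1950·0.1586²/2) = 0.0526·410.7·24.53 = 530.1 Pa.
Q = ṁ/ρ = 0.07611/1950 = 3.903e-05 m³/s.
Pumping power P = QΔP = 3.903e-05·530.1 = 0.02069 W = 0.0207 W.

P ≈ 0.0207 W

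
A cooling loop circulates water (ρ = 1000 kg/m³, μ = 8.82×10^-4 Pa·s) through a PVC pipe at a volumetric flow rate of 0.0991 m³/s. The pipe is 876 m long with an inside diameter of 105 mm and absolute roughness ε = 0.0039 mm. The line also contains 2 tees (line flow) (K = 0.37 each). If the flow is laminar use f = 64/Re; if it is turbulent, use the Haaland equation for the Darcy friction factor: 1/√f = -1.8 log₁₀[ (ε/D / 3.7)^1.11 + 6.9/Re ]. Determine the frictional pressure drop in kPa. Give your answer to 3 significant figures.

Cross-sectional area A = πD²/4 = π(0.105)²/4 = 0.008659 m²; mean velocity V = Q/A = 0.0991/0.008659 = 11.44 m/s.
Reynolds number Re = ρVD/μ = 1000 · 11.44 · 0.105 / 0.000882 = 1.362e+06.
Re > 4000 → turbulent. Relative roughness ε/D = 3.9e-06/0.105 = 3.71e-05. Haaland: 1/√f = -1.8 log₁₀[(3.71e-05/3.7)^1.11 + 6.9/1.362e+06] = -1.8 log₁₀[2.83e-06 + 5.06e-06] = 9.185, so f = 0.01185.
Total minor-loss coefficient ΣK = 2·0.37 = 0.74.
ΔP = [f·L/D + ΣK]·(ρV²/2) = [0.01185·876/0.105 + 0.74]·(1000·11.44²/2) = [98.9 + 0.74]·6.549e+04 = 6.525e+06 Pa.
ΔP = 6.525e+06 Pa = 6530 kPa.

ΔP ≈ 6530 kPa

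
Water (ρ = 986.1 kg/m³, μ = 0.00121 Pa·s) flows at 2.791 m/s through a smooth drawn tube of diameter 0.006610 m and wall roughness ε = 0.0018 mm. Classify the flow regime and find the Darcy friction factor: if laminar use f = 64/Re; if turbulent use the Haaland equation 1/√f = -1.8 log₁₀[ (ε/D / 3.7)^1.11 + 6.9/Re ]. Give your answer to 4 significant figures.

Re = ρVD/μ = 986.1·2.791·0.00661/0.00121 = 1.503e+04.
Re > 4000 → turbulent. ε/D = 1.8e-06/0.00661 = 0.000272; Haaland: 1/√f = -1.8 log₁₀[2.58e-05 + 0.000459] = 5.966, so f = 0.02809.

f ≈ 0.02809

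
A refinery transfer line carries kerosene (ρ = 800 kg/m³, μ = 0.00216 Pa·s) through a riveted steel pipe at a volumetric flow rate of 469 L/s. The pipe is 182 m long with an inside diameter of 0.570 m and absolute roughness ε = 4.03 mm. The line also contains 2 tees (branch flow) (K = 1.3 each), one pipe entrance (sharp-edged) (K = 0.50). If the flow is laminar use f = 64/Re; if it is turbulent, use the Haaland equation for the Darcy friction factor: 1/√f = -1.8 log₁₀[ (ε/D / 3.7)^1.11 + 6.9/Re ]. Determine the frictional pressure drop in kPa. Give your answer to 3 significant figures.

Q = 469 L/s = 469/1000 = 0.469 m³/s.
Cross-sectional area A = πD²/4 = π(0.57)²/4 = 0.2552 m²; mean velocity V = Q/A = 0.469/0.2552 = 1.838 m/s.
Reynolds number Re = ρVD/μ = 800 · 1.838 · 0.57 / 0.00216 = 3.88e+05.
Re > 4000 → turbulent. Relative roughness ε/D = 0.00403/0.57 = 0.00707. Haaland: 1/√f = -1.8 log₁₀[(0.00707/3.7)^1.11 + 6.9/3.88e+05] = -1.8 log₁₀[0.00096 + 1.78e-05] = 5.418, so f = 0.03407.
Total minor-loss coefficient ΣK = 2·1.3 + 1·0.5 = 3.1.
ΔP = [f·L/D + ΣK]·(ρV²/2) = [0.03407·182/0.57 + 3.1]·(800·1.838²/2) = [10.88 + 3.1]·1351 = 1.889e+04 Pa.
ΔP = 1.889e+04 Pa = 18.9 kPa.

ΔP ≈ 18.9 kPa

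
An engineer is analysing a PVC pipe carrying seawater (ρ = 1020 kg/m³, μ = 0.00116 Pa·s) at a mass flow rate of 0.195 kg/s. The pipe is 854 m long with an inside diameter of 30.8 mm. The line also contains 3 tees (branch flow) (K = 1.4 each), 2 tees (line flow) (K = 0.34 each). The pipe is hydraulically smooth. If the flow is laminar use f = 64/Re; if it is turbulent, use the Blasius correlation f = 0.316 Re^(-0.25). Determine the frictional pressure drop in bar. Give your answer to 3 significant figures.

ΔP ≈ 0.324 bar

A = πD²/4 = π(0.0308)²/4 = 0.0007451 m²; mean velocity V = ṁ/(ρA) = 0.195/(1020 · 0.0007451) = 0.2566 m/s.
Reynolds number Re = ρVD/μ = 1020 · 0.2566 · 0.0308 / 0.00116 = 6949.
Re > 4000 → turbulent. Smooth-pipe (Blasius): f = 0.316 Re^(-0.25) = 0.316/(6949)^0.25 = 0.03461.
Total minor-loss coefficient ΣK = 3·1.4 + 2·0.34 = 4.88.
ΔP = [f·L/D + ΣK]·(ρV²/2) = [0.03461·854/0.0308 + 4.88]·(1020·0.2566²/2) = [959.6 + 4.88]·33.58 = 3.239e+04 Pa.
ΔP = 3.239e+04 Pa = 0.324 bar.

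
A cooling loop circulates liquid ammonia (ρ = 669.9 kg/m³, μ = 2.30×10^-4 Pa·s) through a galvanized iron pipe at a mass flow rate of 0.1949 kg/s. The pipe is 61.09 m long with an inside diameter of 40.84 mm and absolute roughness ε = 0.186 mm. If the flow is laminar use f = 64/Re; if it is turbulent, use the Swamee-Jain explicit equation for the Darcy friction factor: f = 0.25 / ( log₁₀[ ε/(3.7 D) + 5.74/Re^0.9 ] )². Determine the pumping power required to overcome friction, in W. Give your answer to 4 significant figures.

P ≈ 0.2400 W

A = πD²/4 = π(0.04084)²/4 = 0.00131 m²; mean velocity V = ṁ/(ρA) = 0.1949/(669.9 · 0.00131) = 0.2221 m/s.
Reynolds number Re = ρVD/μ = 669.9 · 0.2221 · 0.04084 / 0.00023 = 2.642e+04.
Re > 4000 → turbulent. Relative roughness ε/D = 0.000186/0.04084 = 0.00455. Swamee-Jain: f = 0.25/(log₁₀[0.00455/3.7 + 5.74/2.642e+04^0.9])² = 0.25/(log₁₀[0.00123 + 0.000601])² = 0.25/(-2.737)² = 0.03337.
Darcy-Weisbach: ΔP = f(L/D)(ρV²/2) = 0.03337·(61.09/0.04084)·(669.9·0.2221²/2) = 0.03337·1496·16.52 = 824.8 Pa.
Q = ṁ/ρ = 0.1949/669.9 = 0.0002909 m³/s.
Pumping power P = QΔP = 0.0002909·824.8 = 0.23996 W = 0.2400 W.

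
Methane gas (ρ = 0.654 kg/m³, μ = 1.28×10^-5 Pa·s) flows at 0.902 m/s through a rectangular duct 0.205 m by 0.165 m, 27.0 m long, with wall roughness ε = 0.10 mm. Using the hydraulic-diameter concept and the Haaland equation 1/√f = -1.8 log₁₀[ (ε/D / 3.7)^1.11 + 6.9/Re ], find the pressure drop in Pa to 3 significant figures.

ΔP ≈ 1.30 Pa

Hydraulic diameter D_h = 4A/P = 4·(0.205·0.165)/(2·(0.205+0.165)) = 0.1353/0.74 = 0.1828 m.
Re = ρVD_h/μ = 0.654·0.902·0.1828/1.28e-05 = 8426.
ε/D_h = 0.0001/0.1828 = 0.000547; Haaland gives 1/√f = -1.8 log₁₀[5.6e-05+0.000819] = 5.504, so f = 0.033.
ΔP = f(L/D_h)(ρV²/2) = 0.033·27/0.1828·0.266 = 1.297 Pa.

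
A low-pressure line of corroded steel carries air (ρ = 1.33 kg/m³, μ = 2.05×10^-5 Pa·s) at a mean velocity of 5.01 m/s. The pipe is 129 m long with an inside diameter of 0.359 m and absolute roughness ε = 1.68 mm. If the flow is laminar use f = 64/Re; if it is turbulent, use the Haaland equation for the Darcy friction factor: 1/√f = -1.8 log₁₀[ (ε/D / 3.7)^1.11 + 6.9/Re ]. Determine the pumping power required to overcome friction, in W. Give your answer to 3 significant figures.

Reynolds number Re = ρVD/μ = 1.33 · 5.01 · 0.359 / 2.05e-05 = 1.167e+05.
Re > 4000 → turbulent. Relative roughness ε/D = 0.00168/0.359 = 0.00468. Haaland: 1/√f = -1.8 log₁₀[(0.00468/3.7)^1.11 + 6.9/1.167e+05] = -1.8 log₁₀[0.000607 + 5.91e-05] = 5.718, so f = 0.03059.
Darcy-Weisbach: ΔP = f(L/D)(ρV²/2) = 0.03059·(129/0.359)·(1.33·5.01²/2) = 0.03059·359.3·16.69 = 183.5 Pa.
Q = V·A = 5.01·0.1012 = 0.5071 m³/s.
Pumping power P = QΔP = 0.5071·183.5 = 93.05 W = 93.0 W.

P ≈ 93.0 W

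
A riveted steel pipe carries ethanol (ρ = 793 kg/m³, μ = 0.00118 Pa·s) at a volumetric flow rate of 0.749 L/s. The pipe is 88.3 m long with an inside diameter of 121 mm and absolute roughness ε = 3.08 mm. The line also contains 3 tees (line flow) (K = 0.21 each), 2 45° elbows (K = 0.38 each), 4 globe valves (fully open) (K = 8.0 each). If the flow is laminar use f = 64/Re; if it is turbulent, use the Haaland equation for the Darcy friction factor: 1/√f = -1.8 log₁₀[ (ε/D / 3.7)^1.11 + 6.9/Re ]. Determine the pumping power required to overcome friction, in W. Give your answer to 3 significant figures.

P ≈ 0.0968 W

Q = 0.749 L/s = 0.749/1000 = 0.000749 m³/s.
Cross-sectional area A = πD²/4 = π(0.121)²/4 = 0.0115 m²; mean velocity V = Q/A = 0.000749/0.0115 = 0.06514 m/s.
Reynolds number Re = ρVD/μ = 793 · 0.06514 · 0.121 / 0.00118 = 5297.
Re > 4000 → turbulent. Relative roughness ε/D = 0.00308/0.121 = 0.0255. Haaland: 1/√f = -1.8 log₁₀[(0.0255/3.7)^1.11 + 6.9/5297] = -1.8 log₁₀[0.00398 + 0.0013] = 4.099, so f = 0.05951.
Total minor-loss coefficient ΣK = 3·0.21 + 2·0.38 + 4·8 = 33.4.
ΔP = [f·L/D + ΣK]·(ρV²/2) = [0.05951·88.3/0.121 + 33.4]·(793·0.06514²/2) = [43.43 + 33.4]·1.682 = 129.2 Pa.
Pumping power P = QΔP = 0.000749·129.2 = 0.09679 W = 0.0968 W.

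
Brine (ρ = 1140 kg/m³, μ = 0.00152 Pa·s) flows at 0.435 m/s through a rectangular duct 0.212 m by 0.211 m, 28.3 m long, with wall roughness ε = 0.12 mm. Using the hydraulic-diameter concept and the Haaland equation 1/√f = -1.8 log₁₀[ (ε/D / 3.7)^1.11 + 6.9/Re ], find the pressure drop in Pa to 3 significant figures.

ΔP ≈ 308 Pa

Hydraulic diameter D_h = 4A/P = 4·(0.212·0.211)/(2·(0.212+0.211)) = 0.1789/0.846 = 0.2115 m.
Re = ρVD_h/μ = 1140·0.435·0.2115/0.00152 = 6.9e+04.
ε/D_h = 0.00012/0.2115 = 0.000567; Haaland gives 1/√f = -1.8 log₁₀[5.84e-05+0.0001] = 6.841, so f = 0.02137.
ΔP = f(L/D_h)(ρV²/2) = 0.02137·28.3/0.2115·107.9 = 308.4 Pa.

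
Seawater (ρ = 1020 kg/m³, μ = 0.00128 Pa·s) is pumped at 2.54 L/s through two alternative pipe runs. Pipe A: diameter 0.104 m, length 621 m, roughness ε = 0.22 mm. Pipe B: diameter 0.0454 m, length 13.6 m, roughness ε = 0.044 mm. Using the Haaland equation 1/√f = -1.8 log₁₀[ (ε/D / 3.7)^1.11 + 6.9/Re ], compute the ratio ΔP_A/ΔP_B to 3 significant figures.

ΔP_A/ΔP_B ≈ 0.895

Pipe A: V = Q/A = 0.00254/0.008495 = 0.299 m/s; Re = 2.478e+04; ε/D = 0.00212; Haaland → f = 0.02876; ΔP_A = f(L/D)(ρV²/2) = 7831 Pa.
Pipe B: V = Q/A = 0.00254/0.001619 = 1.569 m/s; Re = 5.676e+04; ε/D = 0.000969; Haaland → f = 0.02325; ΔP_B = f(L/D)(ρV²/2) = 8745 Pa.
ΔP_A/ΔP_B = 7831/8745 = 0.895.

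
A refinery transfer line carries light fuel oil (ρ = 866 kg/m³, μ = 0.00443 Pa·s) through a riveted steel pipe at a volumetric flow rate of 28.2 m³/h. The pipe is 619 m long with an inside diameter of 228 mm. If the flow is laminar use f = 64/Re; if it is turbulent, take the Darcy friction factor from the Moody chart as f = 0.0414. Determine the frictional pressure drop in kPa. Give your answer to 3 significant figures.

ΔP ≈ 1.79 kPa

Q = 28.2 m³/h = 28.2/3600 = 0.007833 m³/s.
Cross-sectional area A = πD²/4 = π(0.228)²/4 = 0.04083 m²; mean velocity V = Q/A = 0.007833/0.04083 = 0.1919 m/s.
Reynolds number Re = ρVD/μ = 866 · 0.1919 · 0.228 / 0.00443 = 8551.
Re > 4000 → turbulent; use the Moody-chart value f = 0.0414.
Darcy-Weisbach: ΔP = f(L/D)(ρV²/2) = 0.0414·(619/0.228)·(866·0.1919²/2) = 0.0414·2715·15.94 = 1792 Pa.
ΔP = 1792 Pa = 1.79 kPa.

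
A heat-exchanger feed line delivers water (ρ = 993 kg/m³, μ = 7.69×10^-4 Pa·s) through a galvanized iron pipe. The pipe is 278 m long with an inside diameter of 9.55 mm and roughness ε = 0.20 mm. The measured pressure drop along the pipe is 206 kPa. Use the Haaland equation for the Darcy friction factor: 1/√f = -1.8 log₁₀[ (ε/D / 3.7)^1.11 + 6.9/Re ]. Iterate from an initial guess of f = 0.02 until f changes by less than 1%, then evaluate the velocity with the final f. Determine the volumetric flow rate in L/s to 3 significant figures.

Q ≈ 0.0364 L/s

Rearranging Darcy-Weisbach: V = √(2·ΔP·D/(f·L·ρ)). With ε/D = 0.0002/0.00955 = 0.0209, iterate starting from f = 0.02:
  f = 0.02 → V = √(2·2.06e+05·0.00955/(0.02·278·993)) = 0.8442 m/s; Re = ρVD/μ = 1.041e+04; f → 0.05302
  f = 0.05302 → V = 0.5185 m/s; Re = 6394; f → 0.05503
  f = 0.05503 → V = 0.5089 m/s; Re = 6276; f → 0.05512
Converged (Δf/f < 1%). With the final f = 0.05512: V = √(2·2.06e+05·0.00955/(0.05512·278·993)) = 0.5085 m/s.
Q = V·A = 0.5085·(π/4·0.00955²) = 3.642e-05 m³/s = 0.0364 L/s.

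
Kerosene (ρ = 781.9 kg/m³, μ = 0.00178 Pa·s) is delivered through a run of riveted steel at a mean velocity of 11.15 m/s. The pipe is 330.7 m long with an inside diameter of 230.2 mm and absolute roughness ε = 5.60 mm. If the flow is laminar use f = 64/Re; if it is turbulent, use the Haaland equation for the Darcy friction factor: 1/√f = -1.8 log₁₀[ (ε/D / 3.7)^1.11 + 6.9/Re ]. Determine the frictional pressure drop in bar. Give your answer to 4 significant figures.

Reynolds number Re = ρVD/μ = 781.9 · 11.15 · 0.2302 / 0.00178 = 1.127e+06.
Re > 4000 → turbulent. Relative roughness ε/D = 0.0056/0.2302 = 0.0243. Haaland: 1/√f = -1.8 log₁₀[(0.0243/3.7)^1.11 + 6.9/1.127e+06] = -1.8 log₁₀[0.00378 + 6.12e-06] = 4.359, so f = 0.05264.
Darcy-Weisbach: ΔP = f(L/D)(ρV²/2) = 0.05264·(330.7/0.2302)·(781.9·11.15²/2) = 0.05264·1437·4.86e+04 = 3.675e+06 Pa.
ΔP = 3.675e+06 Pa = 36.75 bar.

ΔP ≈ 36.75 bar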